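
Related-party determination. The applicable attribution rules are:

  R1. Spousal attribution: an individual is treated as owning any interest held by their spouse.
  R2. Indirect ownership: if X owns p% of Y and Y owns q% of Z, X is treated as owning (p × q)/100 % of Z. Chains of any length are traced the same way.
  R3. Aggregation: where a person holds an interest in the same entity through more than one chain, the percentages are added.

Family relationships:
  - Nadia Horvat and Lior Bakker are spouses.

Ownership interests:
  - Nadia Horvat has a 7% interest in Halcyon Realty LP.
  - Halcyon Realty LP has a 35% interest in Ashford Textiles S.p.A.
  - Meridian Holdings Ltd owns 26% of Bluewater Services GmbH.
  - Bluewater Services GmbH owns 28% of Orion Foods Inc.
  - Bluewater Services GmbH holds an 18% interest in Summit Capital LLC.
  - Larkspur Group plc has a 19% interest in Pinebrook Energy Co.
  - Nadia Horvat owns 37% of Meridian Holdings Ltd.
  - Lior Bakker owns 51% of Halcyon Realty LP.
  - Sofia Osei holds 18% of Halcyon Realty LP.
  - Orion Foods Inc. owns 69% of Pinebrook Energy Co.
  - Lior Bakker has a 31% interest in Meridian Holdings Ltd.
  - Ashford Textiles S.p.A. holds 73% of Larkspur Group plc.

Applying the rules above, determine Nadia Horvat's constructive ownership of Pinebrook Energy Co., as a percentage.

6.231386%

By spousal attribution (R1), Nadia Horvat is treated as also owning Lior Bakker's interest in Meridian Holdings Ltd, giving 37% + 31% = 68%.
By spousal attribution (R1), Nadia Horvat is treated as also owning Lior Bakker's interest in Halcyon Realty LP, giving 7% + 51% = 58%.
Chain via Meridian Holdings Ltd → Bluewater Services GmbH → Orion Foods Inc. (R2): 68% × 26% × 28% × 69% = 3.415776% of Pinebrook Energy Co.
Chain via Halcyon Realty LP → Ashford Textiles S.p.A. → Larkspur Group plc (R2): 58% × 35% × 73% × 19% = 2.81561% of Pinebrook Energy Co.
Aggregating (R3): 3.415776% + 2.81561% = 6.231386%.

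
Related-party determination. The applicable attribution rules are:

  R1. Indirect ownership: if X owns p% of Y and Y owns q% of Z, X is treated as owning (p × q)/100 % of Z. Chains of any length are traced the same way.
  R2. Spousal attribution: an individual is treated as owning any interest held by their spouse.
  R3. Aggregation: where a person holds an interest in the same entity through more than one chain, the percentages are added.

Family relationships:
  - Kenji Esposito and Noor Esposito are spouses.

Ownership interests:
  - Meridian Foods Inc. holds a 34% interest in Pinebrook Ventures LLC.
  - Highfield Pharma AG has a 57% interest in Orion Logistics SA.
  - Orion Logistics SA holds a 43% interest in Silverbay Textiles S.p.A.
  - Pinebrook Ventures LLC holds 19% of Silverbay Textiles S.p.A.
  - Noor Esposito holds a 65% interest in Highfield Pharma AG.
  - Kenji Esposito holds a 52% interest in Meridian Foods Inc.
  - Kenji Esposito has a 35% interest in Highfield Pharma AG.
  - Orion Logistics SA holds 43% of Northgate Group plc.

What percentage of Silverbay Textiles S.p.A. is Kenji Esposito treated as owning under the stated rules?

By spousal attribution (R2), Kenji Esposito is treated as also owning Noor Esposito's interest in Highfield Pharma AG, giving 35% + 65% = 100%.
Chain via Meridian Foods Inc. → Pinebrook Ventures LLC (R1): 52% × 34% × 19% = 3.3592% of Silverbay Textiles S.p.A.
Chain via Highfield Pharma AG → Orion Logistics SA (R1): 100% × 57% × 43% = 24.51% of Silverbay Textiles S.p.A.
Aggregating (R3): 3.3592% + 24.51% = 27.8692%.

27.8692%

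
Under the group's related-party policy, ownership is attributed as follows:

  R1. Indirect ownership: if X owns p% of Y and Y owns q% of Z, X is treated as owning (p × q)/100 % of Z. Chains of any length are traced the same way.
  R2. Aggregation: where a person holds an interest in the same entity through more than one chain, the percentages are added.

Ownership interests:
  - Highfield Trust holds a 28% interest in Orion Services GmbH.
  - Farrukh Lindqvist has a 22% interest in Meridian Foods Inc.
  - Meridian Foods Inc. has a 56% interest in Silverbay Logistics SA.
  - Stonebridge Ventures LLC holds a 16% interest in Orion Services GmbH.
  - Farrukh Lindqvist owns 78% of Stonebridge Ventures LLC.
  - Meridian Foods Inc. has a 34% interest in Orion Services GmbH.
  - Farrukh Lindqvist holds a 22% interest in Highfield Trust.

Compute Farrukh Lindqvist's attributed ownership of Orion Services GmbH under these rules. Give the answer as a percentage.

Chain via Meridian Foods Inc. (R1): 22% × 34% = 7.48% of Orion Services GmbH.
Chain via Highfield Trust (R1): 22% × 28% = 6.16% of Orion Services GmbH.
Chain via Stonebridge Ventures LLC (R1): 78% × 16% = 12.48% of Orion Services GmbH.
Aggregating (R2): 7.48% + 6.16% + 12.48% = 26.12%.

26.12%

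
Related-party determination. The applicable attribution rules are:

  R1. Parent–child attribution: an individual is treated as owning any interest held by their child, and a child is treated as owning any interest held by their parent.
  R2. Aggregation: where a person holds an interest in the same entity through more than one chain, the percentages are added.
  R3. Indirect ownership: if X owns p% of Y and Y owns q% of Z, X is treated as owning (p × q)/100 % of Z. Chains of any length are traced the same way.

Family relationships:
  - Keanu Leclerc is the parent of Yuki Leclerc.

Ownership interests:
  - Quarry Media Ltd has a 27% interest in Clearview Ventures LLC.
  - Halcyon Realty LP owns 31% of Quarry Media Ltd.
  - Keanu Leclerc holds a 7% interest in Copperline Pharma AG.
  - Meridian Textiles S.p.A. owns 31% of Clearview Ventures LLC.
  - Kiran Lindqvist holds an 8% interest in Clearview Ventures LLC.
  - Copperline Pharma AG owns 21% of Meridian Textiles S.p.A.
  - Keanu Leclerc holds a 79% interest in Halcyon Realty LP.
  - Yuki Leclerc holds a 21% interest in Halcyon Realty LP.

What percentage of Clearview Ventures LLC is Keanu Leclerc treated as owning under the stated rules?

By parent–child attribution (R1), Keanu Leclerc is treated as also owning Yuki Leclerc's interest in Halcyon Realty LP, giving 79% + 21% = 100%.
Chain via Halcyon Realty LP → Quarry Media Ltd (R3): 100% × 31% × 27% = 8.37% of Clearview Ventures LLC.
Chain via Copperline Pharma AG → Meridian Textiles S.p.A. (R3): 7% × 21% × 31% = 0.4557% of Clearview Ventures LLC.
Aggregating (R2): 8.37% + 0.4557% = 8.8257%.

8.8257%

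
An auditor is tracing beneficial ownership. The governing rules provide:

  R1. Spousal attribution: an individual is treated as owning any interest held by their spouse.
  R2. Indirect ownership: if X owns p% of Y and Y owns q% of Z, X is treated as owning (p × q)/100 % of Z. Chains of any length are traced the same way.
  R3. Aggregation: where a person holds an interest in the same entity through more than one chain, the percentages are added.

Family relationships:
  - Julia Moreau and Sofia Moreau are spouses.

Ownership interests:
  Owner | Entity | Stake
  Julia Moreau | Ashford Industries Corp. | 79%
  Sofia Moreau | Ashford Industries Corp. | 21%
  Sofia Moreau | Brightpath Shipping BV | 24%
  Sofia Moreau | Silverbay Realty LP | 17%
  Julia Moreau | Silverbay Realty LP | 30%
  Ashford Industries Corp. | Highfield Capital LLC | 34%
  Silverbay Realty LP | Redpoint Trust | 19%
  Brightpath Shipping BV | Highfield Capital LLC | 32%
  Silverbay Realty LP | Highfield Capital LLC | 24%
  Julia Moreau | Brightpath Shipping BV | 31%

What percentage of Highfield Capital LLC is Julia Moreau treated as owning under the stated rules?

By spousal attribution (R1), Julia Moreau is treated as also owning Sofia Moreau's interest in Brightpath Shipping BV, giving 31% + 24% = 55%.
By spousal attribution (R1), Julia Moreau is treated as also owning Sofia Moreau's interest in Silverbay Realty LP, giving 30% + 17% = 47%.
By spousal attribution (R1), Julia Moreau is treated as also owning Sofia Moreau's interest in Ashford Industries Corp, giving 79% + 21% = 100%.
Chain via Brightpath Shipping BV (R2): 55% × 32% = 17.6% of Highfield Capital LLC.
Chain via Silverbay Realty LP (R2): 47% × 24% = 11.28% of Highfield Capital LLC.
Chain via Ashford Industries Corp. (R2): 100% × 34% = 34% of Highfield Capital LLC.
Aggregating (R3): 17.6% + 11.28% + 34% = 62.88%.

62.88%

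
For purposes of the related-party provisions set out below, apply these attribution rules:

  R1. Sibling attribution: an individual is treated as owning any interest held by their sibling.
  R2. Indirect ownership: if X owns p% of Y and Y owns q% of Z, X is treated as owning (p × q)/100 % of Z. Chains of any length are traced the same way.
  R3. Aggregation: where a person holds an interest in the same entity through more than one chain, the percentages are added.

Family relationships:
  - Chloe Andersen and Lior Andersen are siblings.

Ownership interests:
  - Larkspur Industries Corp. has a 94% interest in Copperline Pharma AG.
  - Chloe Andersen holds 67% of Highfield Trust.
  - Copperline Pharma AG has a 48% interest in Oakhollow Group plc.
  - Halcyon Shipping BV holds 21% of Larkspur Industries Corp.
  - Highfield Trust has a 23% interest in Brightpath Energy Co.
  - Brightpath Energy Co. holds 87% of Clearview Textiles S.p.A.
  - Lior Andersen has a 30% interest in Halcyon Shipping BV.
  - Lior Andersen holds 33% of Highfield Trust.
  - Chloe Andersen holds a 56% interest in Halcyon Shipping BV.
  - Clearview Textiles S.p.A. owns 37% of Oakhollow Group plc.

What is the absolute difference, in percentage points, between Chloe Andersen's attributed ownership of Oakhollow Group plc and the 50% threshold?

By sibling attribution (R1), Chloe Andersen is treated as also owning Lior Andersen's interest in Halcyon Shipping BV, giving 56% + 30% = 86%.
By sibling attribution (R1), Chloe Andersen is treated as also owning Lior Andersen's interest in Highfield Trust, giving 67% + 33% = 100%.
Chain via Halcyon Shipping BV → Larkspur Industries Corp. → Copperline Pharma AG (R2): 86% × 21% × 94% × 48% = 8.148672% of Oakhollow Group plc.
Chain via Highfield Trust → Brightpath Energy Co. → Clearview Textiles S.p.A. (R2): 100% × 23% × 87% × 37% = 7.4037% of Oakhollow Group plc.
Aggregating (R3): 8.148672% + 7.4037% = 15.552372%.
15.552372% falls short of the 50% threshold by 34.447628 percentage points.

34.447628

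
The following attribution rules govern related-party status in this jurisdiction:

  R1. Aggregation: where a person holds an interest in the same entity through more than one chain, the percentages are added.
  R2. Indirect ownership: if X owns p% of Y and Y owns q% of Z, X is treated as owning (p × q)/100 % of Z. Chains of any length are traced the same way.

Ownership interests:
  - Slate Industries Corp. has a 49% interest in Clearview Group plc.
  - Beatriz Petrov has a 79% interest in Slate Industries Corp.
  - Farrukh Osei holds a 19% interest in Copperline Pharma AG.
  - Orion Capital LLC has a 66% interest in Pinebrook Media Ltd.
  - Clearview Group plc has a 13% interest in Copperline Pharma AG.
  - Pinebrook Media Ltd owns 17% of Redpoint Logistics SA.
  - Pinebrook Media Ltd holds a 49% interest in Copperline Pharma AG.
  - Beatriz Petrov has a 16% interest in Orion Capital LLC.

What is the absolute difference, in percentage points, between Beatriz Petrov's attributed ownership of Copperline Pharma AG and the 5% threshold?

5.2067

Chain via Orion Capital LLC → Pinebrook Media Ltd (R2): 16% × 66% × 49% = 5.1744% of Copperline Pharma AG.
Chain via Slate Industries Corp. → Clearview Group plc (R2): 79% × 49% × 13% = 5.0323% of Copperline Pharma AG.
Aggregating (R1): 5.1744% + 5.0323% = 10.2067%.
10.2067% exceeds the 5% threshold by 5.2067 percentage points.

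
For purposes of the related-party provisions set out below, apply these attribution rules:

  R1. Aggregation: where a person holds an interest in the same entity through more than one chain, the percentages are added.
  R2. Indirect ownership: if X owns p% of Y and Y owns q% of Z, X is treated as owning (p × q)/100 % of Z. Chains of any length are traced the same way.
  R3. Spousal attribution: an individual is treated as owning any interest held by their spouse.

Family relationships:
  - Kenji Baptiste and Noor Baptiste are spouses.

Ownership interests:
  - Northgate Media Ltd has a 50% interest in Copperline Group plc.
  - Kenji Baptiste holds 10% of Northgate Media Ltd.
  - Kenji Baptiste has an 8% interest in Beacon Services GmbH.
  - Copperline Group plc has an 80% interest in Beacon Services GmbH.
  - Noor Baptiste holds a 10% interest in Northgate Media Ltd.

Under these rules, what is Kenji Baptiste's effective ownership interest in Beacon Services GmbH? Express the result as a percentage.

By spousal attribution (R3), Kenji Baptiste is treated as also owning Noor Baptiste's interest in Northgate Media Ltd, giving 10% + 10% = 20%.
Chain via Northgate Media Ltd → Copperline Group plc (R2): 20% × 50% × 80% = 8% of Beacon Services GmbH.
Direct interest in Beacon Services GmbH: 8%.
Aggregating (R1): 8% + 8% = 16%.

16%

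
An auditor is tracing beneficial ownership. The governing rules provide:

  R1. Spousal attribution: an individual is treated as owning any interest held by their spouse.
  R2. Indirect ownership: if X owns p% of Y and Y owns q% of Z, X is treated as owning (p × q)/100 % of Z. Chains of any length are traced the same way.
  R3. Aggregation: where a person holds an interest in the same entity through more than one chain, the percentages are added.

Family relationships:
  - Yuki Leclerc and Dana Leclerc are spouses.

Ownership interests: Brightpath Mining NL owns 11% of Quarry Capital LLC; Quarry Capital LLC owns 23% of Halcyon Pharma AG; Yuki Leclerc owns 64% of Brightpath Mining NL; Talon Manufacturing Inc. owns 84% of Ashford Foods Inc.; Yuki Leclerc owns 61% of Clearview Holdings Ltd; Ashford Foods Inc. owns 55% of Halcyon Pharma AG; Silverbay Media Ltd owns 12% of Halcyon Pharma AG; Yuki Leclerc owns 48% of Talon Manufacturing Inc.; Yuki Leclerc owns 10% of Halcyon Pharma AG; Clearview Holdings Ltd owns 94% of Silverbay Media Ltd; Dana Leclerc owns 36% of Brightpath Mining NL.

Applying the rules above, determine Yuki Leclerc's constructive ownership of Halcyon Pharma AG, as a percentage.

41.5868%

By spousal attribution (R1), Yuki Leclerc is treated as also owning Dana Leclerc's interest in Brightpath Mining NL, giving 64% + 36% = 100%.
Chain via Clearview Holdings Ltd → Silverbay Media Ltd (R2): 61% × 94% × 12% = 6.8808% of Halcyon Pharma AG.
Chain via Talon Manufacturing Inc. → Ashford Foods Inc. (R2): 48% × 84% × 55% = 22.176% of Halcyon Pharma AG.
Chain via Brightpath Mining NL → Quarry Capital LLC (R2): 100% × 11% × 23% = 2.53% of Halcyon Pharma AG.
Direct interest in Halcyon Pharma AG: 10%.
Aggregating (R3): 6.8808% + 22.176% + 2.53% + 10% = 41.5868%.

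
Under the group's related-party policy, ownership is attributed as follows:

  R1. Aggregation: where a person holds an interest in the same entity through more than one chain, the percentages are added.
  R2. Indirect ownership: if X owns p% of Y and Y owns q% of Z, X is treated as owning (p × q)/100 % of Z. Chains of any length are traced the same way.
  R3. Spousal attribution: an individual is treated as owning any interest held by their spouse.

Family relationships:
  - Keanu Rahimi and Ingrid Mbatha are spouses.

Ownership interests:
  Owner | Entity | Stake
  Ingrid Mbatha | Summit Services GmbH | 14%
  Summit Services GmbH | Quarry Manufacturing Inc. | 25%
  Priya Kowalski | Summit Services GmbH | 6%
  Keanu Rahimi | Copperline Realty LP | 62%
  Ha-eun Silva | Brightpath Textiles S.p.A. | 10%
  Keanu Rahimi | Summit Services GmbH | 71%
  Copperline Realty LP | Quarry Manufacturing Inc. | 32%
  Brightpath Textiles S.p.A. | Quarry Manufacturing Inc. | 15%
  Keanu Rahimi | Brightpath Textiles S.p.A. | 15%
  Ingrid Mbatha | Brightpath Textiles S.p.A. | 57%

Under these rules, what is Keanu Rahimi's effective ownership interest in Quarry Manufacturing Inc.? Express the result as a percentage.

By spousal attribution (R3), Keanu Rahimi is treated as also owning Ingrid Mbatha's interest in Summit Services GmbH, giving 71% + 14% = 85%.
By spousal attribution (R3), Keanu Rahimi is treated as also owning Ingrid Mbatha's interest in Brightpath Textiles S.p.A, giving 15% + 57% = 72%.
Chain via Summit Services GmbH (R2): 85% × 25% = 21.25% of Quarry Manufacturing Inc.
Chain via Copperline Realty LP (R2): 62% × 32% = 19.84% of Quarry Manufacturing Inc.
Chain via Brightpath Textiles S.p.A. (R2): 72% × 15% = 10.8% of Quarry Manufacturing Inc.
Aggregating (R1): 21.25% + 19.84% + 10.8% = 51.89%.

51.89%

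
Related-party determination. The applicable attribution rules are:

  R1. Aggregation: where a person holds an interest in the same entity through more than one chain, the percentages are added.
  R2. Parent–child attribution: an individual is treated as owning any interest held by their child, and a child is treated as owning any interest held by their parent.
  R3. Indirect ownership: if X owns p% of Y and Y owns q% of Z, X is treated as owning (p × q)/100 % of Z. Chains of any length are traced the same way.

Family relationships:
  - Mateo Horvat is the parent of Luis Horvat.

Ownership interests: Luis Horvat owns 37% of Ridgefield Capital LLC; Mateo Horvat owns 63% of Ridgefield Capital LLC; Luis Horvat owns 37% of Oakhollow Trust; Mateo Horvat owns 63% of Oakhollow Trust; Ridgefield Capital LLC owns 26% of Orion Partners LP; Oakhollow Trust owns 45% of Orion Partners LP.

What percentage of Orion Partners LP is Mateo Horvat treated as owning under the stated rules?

By parent–child attribution (R2), Mateo Horvat is treated as also owning Luis Horvat's interest in Ridgefield Capital LLC, giving 63% + 37% = 100%.
By parent–child attribution (R2), Mateo Horvat is treated as also owning Luis Horvat's interest in Oakhollow Trust, giving 63% + 37% = 100%.
Chain via Ridgefield Capital LLC (R3): 100% × 26% = 26% of Orion Partners LP.
Chain via Oakhollow Trust (R3): 100% × 45% = 45% of Orion Partners LP.
Aggregating (R1): 26% + 45% = 71%.

71%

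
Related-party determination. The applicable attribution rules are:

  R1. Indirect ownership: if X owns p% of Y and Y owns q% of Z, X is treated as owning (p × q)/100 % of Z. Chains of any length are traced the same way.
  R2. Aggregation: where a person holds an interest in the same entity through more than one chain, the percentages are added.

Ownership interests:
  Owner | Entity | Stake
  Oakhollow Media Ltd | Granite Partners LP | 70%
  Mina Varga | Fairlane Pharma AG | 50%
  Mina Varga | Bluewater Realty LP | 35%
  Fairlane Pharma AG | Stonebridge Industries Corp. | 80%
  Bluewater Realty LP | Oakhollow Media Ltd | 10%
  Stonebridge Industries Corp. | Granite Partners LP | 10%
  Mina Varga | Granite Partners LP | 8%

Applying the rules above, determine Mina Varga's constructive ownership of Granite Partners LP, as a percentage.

14.45%

Chain via Bluewater Realty LP → Oakhollow Media Ltd (R1): 35% × 10% × 70% = 2.45% of Granite Partners LP.
Chain via Fairlane Pharma AG → Stonebridge Industries Corp. (R1): 50% × 80% × 10% = 4% of Granite Partners LP.
Direct interest in Granite Partners LP: 8%.
Aggregating (R2): 2.45% + 4% + 8% = 14.45%.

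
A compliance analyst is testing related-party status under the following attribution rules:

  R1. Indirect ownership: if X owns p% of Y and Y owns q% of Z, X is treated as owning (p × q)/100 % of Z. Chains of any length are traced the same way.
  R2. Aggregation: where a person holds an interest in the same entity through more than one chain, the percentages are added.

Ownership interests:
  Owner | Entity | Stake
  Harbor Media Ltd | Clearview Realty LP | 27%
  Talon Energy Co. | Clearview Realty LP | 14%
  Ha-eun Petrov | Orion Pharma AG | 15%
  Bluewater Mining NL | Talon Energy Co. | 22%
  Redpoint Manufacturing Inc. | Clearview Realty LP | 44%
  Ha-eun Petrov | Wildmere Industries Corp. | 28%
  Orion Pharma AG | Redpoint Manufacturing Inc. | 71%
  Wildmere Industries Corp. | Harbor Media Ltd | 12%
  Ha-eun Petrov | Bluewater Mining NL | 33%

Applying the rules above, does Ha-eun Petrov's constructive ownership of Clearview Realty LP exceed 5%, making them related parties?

Yes

Chain via Orion Pharma AG → Redpoint Manufacturing Inc. (R1): 15% × 71% × 44% = 4.686% of Clearview Realty LP.
Chain via Bluewater Mining NL → Talon Energy Co. (R1): 33% × 22% × 14% = 1.0164% of Clearview Realty LP.
Chain via Wildmere Industries Corp. → Harbor Media Ltd (R1): 28% × 12% × 27% = 0.9072% of Clearview Realty LP.
Aggregating (R2): 4.686% + 1.0164% + 0.9072% = 6.6096%.
6.6096% exceeds the 5% threshold, so Ha-eun is a related party to Clearview Realty LP.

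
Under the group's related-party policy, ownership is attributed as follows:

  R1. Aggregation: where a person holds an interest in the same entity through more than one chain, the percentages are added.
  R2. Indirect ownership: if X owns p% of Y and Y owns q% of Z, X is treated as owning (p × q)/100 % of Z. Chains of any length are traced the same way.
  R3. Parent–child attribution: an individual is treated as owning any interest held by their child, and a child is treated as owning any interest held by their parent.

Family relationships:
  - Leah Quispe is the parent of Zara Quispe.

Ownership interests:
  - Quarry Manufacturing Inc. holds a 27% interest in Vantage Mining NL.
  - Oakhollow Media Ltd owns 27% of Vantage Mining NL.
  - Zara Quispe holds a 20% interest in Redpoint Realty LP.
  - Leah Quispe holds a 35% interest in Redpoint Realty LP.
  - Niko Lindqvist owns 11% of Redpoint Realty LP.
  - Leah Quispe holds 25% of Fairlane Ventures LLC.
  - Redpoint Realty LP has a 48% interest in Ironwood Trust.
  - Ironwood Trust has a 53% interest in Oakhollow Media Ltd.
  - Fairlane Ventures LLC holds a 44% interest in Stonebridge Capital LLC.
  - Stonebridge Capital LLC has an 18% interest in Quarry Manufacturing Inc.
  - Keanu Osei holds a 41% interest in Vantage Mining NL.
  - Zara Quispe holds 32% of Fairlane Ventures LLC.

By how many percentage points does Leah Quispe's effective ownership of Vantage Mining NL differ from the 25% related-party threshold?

By parent–child attribution (R3), Leah Quispe is treated as also owning Zara Quispe's interest in Redpoint Realty LP, giving 35% + 20% = 55%.
By parent–child attribution (R3), Leah Quispe is treated as also owning Zara Quispe's interest in Fairlane Ventures LLC, giving 25% + 32% = 57%.
Chain via Redpoint Realty LP → Ironwood Trust → Oakhollow Media Ltd (R2): 55% × 48% × 53% × 27% = 3.77784% of Vantage Mining NL.
Chain via Fairlane Ventures LLC → Stonebridge Capital LLC → Quarry Manufacturing Inc. (R2): 57% × 44% × 18% × 27% = 1.218888% of Vantage Mining NL.
Aggregating (R1): 3.77784% + 1.218888% = 4.996728%.
4.996728% falls short of the 25% threshold by 20.003272 percentage points.

20.003272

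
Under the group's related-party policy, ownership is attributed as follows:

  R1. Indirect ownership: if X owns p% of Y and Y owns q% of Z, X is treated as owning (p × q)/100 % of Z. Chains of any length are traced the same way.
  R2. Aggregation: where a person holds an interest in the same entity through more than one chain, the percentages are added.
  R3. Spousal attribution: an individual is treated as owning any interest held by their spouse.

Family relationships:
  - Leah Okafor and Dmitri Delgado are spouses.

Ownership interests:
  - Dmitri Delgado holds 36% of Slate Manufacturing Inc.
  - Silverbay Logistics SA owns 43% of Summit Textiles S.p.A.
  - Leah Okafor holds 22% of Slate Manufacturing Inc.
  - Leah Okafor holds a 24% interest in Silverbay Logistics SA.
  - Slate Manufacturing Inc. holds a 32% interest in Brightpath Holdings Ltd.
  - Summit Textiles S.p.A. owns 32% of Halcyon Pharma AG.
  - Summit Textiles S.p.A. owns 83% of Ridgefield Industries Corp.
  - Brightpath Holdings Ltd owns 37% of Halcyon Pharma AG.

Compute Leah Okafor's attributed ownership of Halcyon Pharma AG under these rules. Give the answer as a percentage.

10.1696%

By spousal attribution (R3), Leah Okafor is treated as also owning Dmitri Delgado's interest in Slate Manufacturing Inc, giving 22% + 36% = 58%.
Chain via Slate Manufacturing Inc. → Brightpath Holdings Ltd (R1): 58% × 32% × 37% = 6.8672% of Halcyon Pharma AG.
Chain via Silverbay Logistics SA → Summit Textiles S.p.A. (R1): 24% × 43% × 32% = 3.3024% of Halcyon Pharma AG.
Aggregating (R2): 6.8672% + 3.3024% = 10.1696%.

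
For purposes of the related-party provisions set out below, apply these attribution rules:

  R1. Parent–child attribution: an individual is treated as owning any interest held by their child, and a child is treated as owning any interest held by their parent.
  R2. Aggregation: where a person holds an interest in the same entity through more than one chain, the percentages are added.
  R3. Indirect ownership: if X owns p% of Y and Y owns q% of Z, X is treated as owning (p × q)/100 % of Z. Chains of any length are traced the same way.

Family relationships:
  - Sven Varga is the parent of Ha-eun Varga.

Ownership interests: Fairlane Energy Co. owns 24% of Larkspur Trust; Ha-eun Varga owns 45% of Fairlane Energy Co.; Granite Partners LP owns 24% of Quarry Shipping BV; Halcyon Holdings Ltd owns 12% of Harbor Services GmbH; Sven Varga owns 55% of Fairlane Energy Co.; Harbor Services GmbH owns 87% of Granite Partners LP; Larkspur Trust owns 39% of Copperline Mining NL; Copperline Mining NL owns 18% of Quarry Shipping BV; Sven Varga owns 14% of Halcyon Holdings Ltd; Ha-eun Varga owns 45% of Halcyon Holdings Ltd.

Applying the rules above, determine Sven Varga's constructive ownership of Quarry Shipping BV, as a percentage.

3.163104%

By parent–child attribution (R1), Sven Varga is treated as also owning Ha-eun Varga's interest in Halcyon Holdings Ltd, giving 14% + 45% = 59%.
By parent–child attribution (R1), Sven Varga is treated as also owning Ha-eun Varga's interest in Fairlane Energy Co, giving 55% + 45% = 100%.
Chain via Halcyon Holdings Ltd → Harbor Services GmbH → Granite Partners LP (R3): 59% × 12% × 87% × 24% = 1.478304% of Quarry Shipping BV.
Chain via Fairlane Energy Co. → Larkspur Trust → Copperline Mining NL (R3): 100% × 24% × 39% × 18% = 1.6848% of Quarry Shipping BV.
Aggregating (R2): 1.478304% + 1.6848% = 3.163104%.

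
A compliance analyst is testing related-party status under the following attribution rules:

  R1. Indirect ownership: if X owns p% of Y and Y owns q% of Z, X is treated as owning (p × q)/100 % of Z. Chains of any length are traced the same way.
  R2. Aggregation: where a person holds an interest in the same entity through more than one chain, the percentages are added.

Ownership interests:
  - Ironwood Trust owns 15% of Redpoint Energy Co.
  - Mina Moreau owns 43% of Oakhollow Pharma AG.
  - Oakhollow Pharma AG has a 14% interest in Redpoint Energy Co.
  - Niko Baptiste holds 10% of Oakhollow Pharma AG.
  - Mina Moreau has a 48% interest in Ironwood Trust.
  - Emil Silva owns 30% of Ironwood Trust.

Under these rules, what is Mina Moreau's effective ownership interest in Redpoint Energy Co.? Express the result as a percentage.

Chain via Oakhollow Pharma AG (R1): 43% × 14% = 6.02% of Redpoint Energy Co.
Chain via Ironwood Trust (R1): 48% × 15% = 7.2% of Redpoint Energy Co.
Aggregating (R2): 6.02% + 7.2% = 13.22%.

13.22%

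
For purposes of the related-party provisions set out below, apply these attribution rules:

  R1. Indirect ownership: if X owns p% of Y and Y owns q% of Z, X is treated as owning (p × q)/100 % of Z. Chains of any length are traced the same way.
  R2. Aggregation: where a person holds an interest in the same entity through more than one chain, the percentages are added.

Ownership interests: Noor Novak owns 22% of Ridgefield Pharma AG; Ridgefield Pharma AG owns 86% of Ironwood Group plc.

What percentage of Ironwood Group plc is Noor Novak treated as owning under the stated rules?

18.92%

Chain via Ridgefield Pharma AG (R1): 22% × 86% = 18.92% of Ironwood Group plc.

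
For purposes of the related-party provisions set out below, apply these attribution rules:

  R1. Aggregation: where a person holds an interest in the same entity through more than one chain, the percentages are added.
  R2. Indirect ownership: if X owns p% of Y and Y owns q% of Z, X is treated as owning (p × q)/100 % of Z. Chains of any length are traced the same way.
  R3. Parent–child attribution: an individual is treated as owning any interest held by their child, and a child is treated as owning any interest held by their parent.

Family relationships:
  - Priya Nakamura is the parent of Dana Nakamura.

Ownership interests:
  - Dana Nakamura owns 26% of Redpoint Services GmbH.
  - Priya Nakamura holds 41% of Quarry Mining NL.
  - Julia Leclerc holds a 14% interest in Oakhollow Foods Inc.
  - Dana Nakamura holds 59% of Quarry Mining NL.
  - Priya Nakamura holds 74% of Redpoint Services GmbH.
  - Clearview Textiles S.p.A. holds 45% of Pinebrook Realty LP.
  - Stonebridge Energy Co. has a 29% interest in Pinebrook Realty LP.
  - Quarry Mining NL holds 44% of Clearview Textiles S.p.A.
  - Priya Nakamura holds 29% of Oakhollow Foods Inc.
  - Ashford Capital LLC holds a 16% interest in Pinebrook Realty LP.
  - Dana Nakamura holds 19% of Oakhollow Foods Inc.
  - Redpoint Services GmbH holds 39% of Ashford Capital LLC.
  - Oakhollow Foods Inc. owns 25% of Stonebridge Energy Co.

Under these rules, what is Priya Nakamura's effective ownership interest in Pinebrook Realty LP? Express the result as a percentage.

29.52%

By parent–child attribution (R3), Priya Nakamura is treated as also owning Dana Nakamura's interest in Redpoint Services GmbH, giving 74% + 26% = 100%.
By parent–child attribution (R3), Priya Nakamura is treated as also owning Dana Nakamura's interest in Quarry Mining NL, giving 41% + 59% = 100%.
By parent–child attribution (R3), Priya Nakamura is treated as also owning Dana Nakamura's interest in Oakhollow Foods Inc, giving 29% + 19% = 48%.
Chain via Redpoint Services GmbH → Ashford Capital LLC (R2): 100% × 39% × 16% = 6.24% of Pinebrook Realty LP.
Chain via Quarry Mining NL → Clearview Textiles S.p.A. (R2): 100% × 44% × 45% = 19.8% of Pinebrook Realty LP.
Chain via Oakhollow Foods Inc. → Stonebridge Energy Co. (R2): 48% × 25% × 29% = 3.48% of Pinebrook Realty LP.
Aggregating (R1): 6.24% + 19.8% + 3.48% = 29.52%.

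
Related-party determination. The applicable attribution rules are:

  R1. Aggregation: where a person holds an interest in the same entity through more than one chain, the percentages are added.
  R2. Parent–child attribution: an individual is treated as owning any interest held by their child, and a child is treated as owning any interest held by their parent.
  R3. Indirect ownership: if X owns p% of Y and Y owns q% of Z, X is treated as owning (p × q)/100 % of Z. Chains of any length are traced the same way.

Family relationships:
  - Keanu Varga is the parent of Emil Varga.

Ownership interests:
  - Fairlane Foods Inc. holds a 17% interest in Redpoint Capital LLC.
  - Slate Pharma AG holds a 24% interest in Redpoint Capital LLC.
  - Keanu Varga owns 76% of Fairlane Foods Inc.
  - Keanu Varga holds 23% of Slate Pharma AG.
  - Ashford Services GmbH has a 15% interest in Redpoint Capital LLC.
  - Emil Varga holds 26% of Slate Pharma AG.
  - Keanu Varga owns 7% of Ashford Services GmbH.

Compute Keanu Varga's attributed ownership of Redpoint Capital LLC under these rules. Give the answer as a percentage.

25.73%

By parent–child attribution (R2), Keanu Varga is treated as also owning Emil Varga's interest in Slate Pharma AG, giving 23% + 26% = 49%.
Chain via Fairlane Foods Inc. (R3): 76% × 17% = 12.92% of Redpoint Capital LLC.
Chain via Slate Pharma AG (R3): 49% × 24% = 11.76% of Redpoint Capital LLC.
Chain via Ashford Services GmbH (R3): 7% × 15% = 1.05% of Redpoint Capital LLC.
Aggregating (R1): 12.92% + 11.76% + 1.05% = 25.73%.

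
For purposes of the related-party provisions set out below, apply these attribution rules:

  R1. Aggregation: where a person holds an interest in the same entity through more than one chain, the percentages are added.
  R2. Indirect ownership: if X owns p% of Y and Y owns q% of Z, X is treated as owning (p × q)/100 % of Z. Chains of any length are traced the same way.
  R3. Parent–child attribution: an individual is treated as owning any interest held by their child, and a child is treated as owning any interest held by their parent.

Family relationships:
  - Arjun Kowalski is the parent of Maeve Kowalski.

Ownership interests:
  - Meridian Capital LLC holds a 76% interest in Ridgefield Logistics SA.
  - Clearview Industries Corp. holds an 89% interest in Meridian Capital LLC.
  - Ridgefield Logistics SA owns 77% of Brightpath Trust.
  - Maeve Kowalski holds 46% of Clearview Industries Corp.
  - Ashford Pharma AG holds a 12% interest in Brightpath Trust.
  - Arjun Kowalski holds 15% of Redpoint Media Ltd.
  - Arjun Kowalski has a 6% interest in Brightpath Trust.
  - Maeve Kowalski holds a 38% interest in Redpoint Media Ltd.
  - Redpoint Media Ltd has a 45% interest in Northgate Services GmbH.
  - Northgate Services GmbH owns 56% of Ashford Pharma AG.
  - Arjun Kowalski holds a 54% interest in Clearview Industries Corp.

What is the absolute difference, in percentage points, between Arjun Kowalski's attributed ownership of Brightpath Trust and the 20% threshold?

By parent–child attribution (R3), Arjun Kowalski is treated as also owning Maeve Kowalski's interest in Redpoint Media Ltd, giving 15% + 38% = 53%.
By parent–child attribution (R3), Arjun Kowalski is treated as also owning Maeve Kowalski's interest in Clearview Industries Corp, giving 54% + 46% = 100%.
Chain via Redpoint Media Ltd → Northgate Services GmbH → Ashford Pharma AG (R2): 53% × 45% × 56% × 12% = 1.60272% of Brightpath Trust.
Chain via Clearview Industries Corp. → Meridian Capital LLC → Ridgefield Logistics SA (R2): 100% × 89% × 76% × 77% = 52.0828% of Brightpath Trust.
Direct interest in Brightpath Trust: 6%.
Aggregating (R1): 1.60272% + 52.0828% + 6% = 59.68552%.
59.68552% exceeds the 20% threshold by 39.68552 percentage points.

39.68552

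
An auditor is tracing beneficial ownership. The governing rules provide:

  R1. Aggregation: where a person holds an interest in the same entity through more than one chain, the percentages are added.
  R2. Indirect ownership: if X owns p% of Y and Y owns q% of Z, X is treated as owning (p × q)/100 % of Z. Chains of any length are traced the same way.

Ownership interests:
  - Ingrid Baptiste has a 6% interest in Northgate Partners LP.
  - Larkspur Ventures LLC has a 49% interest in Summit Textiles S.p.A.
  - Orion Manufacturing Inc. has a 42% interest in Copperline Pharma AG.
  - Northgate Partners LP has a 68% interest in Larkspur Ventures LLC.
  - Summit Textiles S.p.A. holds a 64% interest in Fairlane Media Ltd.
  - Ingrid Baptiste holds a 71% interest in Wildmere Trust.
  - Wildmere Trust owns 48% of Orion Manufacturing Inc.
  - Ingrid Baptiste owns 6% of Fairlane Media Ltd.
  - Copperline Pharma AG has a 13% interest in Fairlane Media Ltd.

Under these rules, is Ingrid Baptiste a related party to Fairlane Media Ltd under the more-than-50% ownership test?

Chain via Northgate Partners LP → Larkspur Ventures LLC → Summit Textiles S.p.A. (R2): 6% × 68% × 49% × 64% = 1.279488% of Fairlane Media Ltd.
Chain via Wildmere Trust → Orion Manufacturing Inc. → Copperline Pharma AG (R2): 71% × 48% × 42% × 13% = 1.860768% of Fairlane Media Ltd.
Direct interest in Fairlane Media Ltd: 6%.
Aggregating (R1): 1.279488% + 1.860768% + 6% = 9.140256%.
9.140256% does not exceed the 50% threshold, so Ingrid is not a related party to Fairlane Media Ltd.

No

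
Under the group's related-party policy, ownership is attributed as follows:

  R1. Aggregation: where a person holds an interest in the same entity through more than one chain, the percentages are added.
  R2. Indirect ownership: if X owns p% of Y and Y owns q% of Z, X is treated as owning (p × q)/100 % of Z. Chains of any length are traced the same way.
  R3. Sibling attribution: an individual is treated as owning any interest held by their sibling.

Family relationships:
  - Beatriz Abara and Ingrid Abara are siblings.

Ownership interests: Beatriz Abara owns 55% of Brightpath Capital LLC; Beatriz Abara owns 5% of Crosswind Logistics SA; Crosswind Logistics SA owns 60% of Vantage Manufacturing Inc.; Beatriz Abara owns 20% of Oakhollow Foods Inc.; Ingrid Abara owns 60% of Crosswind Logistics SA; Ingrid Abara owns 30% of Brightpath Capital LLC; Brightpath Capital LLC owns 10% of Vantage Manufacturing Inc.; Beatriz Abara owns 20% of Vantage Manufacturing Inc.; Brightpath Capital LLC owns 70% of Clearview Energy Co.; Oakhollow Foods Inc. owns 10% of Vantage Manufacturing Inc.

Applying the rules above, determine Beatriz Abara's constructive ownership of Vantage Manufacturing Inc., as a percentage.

By sibling attribution (R3), Beatriz Abara is treated as also owning Ingrid Abara's interest in Crosswind Logistics SA, giving 5% + 60% = 65%.
By sibling attribution (R3), Beatriz Abara is treated as also owning Ingrid Abara's interest in Brightpath Capital LLC, giving 55% + 30% = 85%.
Chain via Crosswind Logistics SA (R2): 65% × 60% = 39% of Vantage Manufacturing Inc.
Chain via Oakhollow Foods Inc. (R2): 20% × 10% = 2% of Vantage Manufacturing Inc.
Chain via Brightpath Capital LLC (R2): 85% × 10% = 8.5% of Vantage Manufacturing Inc.
Direct interest in Vantage Manufacturing Inc: 20%.
Aggregating (R1): 39% + 2% + 8.5% + 20% = 69.5%.

69.5%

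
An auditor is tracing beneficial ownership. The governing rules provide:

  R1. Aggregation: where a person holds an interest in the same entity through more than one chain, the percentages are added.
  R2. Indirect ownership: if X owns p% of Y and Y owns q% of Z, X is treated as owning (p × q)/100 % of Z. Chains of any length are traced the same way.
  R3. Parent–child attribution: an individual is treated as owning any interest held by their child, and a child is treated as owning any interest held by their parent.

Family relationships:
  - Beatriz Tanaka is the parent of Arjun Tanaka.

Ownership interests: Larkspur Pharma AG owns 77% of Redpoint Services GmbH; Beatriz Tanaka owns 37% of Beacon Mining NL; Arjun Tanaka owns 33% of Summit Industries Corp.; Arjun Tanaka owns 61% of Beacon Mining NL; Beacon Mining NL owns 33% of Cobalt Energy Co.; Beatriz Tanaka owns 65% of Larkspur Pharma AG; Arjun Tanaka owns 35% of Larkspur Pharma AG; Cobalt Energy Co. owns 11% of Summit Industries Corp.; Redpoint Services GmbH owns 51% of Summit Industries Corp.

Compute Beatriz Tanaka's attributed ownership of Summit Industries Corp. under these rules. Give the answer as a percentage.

75.8274%

By parent–child attribution (R3), Beatriz Tanaka is treated as also owning Arjun Tanaka's interest in Larkspur Pharma AG, giving 65% + 35% = 100%.
By parent–child attribution (R3), Beatriz Tanaka is treated as also owning Arjun Tanaka's interest in Beacon Mining NL, giving 37% + 61% = 98%.
By parent–child attribution (R3), Beatriz Tanaka is treated as owning Arjun Tanaka's 33% interest in Summit Industries Corp.
Chain via Larkspur Pharma AG → Redpoint Services GmbH (R2): 100% × 77% × 51% = 39.27% of Summit Industries Corp.
Chain via Beacon Mining NL → Cobalt Energy Co. (R2): 98% × 33% × 11% = 3.5574% of Summit Industries Corp.
Direct interest in Summit Industries Corp: 33%.
Aggregating (R1): 39.27% + 3.5574% + 33% = 75.8274%.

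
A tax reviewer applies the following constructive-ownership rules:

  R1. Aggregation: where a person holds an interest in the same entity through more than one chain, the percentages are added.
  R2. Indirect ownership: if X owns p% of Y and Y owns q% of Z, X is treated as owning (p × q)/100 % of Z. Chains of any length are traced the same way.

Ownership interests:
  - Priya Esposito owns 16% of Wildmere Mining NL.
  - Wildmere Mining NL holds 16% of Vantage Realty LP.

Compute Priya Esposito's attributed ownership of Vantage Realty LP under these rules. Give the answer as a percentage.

2.56%

Chain via Wildmere Mining NL (R2): 16% × 16% = 2.56% of Vantage Realty LP.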